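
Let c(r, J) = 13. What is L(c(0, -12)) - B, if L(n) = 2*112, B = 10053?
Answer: -9829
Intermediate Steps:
L(n) = 224
L(c(0, -12)) - B = 224 - 1*10053 = 224 - 10053 = -9829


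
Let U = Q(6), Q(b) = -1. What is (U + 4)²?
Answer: 9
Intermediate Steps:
U = -1
(U + 4)² = (-1 + 4)² = 3² = 9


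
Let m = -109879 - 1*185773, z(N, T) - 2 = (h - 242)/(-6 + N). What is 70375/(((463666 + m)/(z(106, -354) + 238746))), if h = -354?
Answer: 16801471065/168014 ≈ 1.0000e+5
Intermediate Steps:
z(N, T) = 2 - 596/(-6 + N) (z(N, T) = 2 + (-354 - 242)/(-6 + N) = 2 - 596/(-6 + N))
m = -295652 (m = -109879 - 185773 = -295652)
70375/(((463666 + m)/(z(106, -354) + 238746))) = 70375/(((463666 - 295652)/(2*(-304 + 106)/(-6 + 106) + 238746))) = 70375/((168014/(2*(-198)/100 + 238746))) = 70375/((168014/(2*(1/100)*(-198) + 238746))) = 70375/((168014/(-99/25 + 238746))) = 70375/((168014/(5968551/25))) = 70375/((168014*(25/5968551))) = 70375/(4200350/5968551) = 70375*(5968551/4200350) = 16801471065/168014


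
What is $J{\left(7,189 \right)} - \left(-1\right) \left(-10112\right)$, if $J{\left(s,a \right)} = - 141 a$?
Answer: $-36761$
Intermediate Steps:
$J{\left(7,189 \right)} - \left(-1\right) \left(-10112\right) = \left(-141\right) 189 - \left(-1\right) \left(-10112\right) = -26649 - 10112 = -36761$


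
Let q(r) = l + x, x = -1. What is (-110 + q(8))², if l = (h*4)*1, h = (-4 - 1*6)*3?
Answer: 53361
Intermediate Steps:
h = -30 (h = (-4 - 6)*3 = -10*3 = -30)
l = -120 (l = -30*4*1 = -120*1 = -120)
q(r) = -121 (q(r) = -120 - 1 = -121)
(-110 + q(8))² = (-110 - 121)² = (-231)² = 53361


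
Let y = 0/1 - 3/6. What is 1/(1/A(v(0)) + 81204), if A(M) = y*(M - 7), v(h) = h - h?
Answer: 7/568430 ≈ 1.2315e-5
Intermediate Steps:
y = -½ (y = 0*1 - 3*⅙ = 0 - ½ = -½ ≈ -0.50000)
v(h) = 0
A(M) = 7/2 - M/2 (A(M) = -(M - 7)/2 = -(-7 + M)/2 = 7/2 - M/2)
1/(1/A(v(0)) + 81204) = 1/(1/(7/2 - ½*0) + 81204) = 1/(1/(7/2 + 0) + 81204) = 1/(1/(7/2) + 81204) = 1/(2/7 + 81204) = 1/(568430/7) = 7/568430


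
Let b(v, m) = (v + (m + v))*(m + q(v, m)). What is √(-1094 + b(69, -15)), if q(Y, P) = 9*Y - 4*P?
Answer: 2*√20206 ≈ 284.30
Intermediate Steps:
q(Y, P) = -4*P + 9*Y
b(v, m) = (m + 2*v)*(-3*m + 9*v) (b(v, m) = (v + (m + v))*(m + (-4*m + 9*v)) = (m + 2*v)*(-3*m + 9*v))
√(-1094 + b(69, -15)) = √(-1094 + (-3*(-15)² + 18*69² + 3*(-15)*69)) = √(-1094 + (-3*225 + 18*4761 - 3105)) = √(-1094 + (-675 + 85698 - 3105)) = √(-1094 + 81918) = √80824 = 2*√20206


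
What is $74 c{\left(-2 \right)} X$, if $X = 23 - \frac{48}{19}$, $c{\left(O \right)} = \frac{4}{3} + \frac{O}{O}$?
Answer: $\frac{201502}{57} \approx 3535.1$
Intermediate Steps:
$c{\left(O \right)} = \frac{7}{3}$ ($c{\left(O \right)} = 4 \cdot \frac{1}{3} + 1 = \frac{4}{3} + 1 = \frac{7}{3}$)
$X = \frac{389}{19}$ ($X = 23 - \frac{48}{19} = \frac{389}{19} \approx 20.474$)
$74 c{\left(-2 \right)} X = 74 \cdot \frac{7}{3} \cdot \frac{389}{19} = \frac{518}{3} \cdot \frac{389}{19} = \frac{201502}{57}$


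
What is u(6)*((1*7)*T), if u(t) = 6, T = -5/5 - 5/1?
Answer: -252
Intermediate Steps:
T = -6 (T = -5*1/5 - 5*1 = -1 - 5 = -6)
u(6)*((1*7)*T) = 6*((1*7)*(-6)) = 6*(7*(-6)) = 6*(-42) = -252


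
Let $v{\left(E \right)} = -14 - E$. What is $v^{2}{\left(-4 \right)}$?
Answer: $100$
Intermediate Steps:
$v^{2}{\left(-4 \right)} = \left(-14 - -4\right)^{2} = \left(-14 + 4\right)^{2} = \left(-10\right)^{2} = 100$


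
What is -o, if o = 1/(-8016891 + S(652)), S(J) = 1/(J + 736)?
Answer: 1388/11127444707 ≈ 1.2474e-7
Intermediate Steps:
S(J) = 1/(736 + J)
o = -1388/11127444707 (o = 1/(-8016891 + 1/(736 + 652)) = 1/(-8016891 + 1/1388) = 1/(-11127444707/1388) = -1388/11127444707 ≈ -1.2474e-7)
-o = -1*(-1388/11127444707) = 1388/11127444707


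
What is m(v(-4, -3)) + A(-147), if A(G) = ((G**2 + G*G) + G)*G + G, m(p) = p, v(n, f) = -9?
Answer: -6331593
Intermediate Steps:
A(G) = G + G*(G + 2*G**2) (A(G) = ((G**2 + G**2) + G)*G + G = (2*G**2 + G)*G + G = (G + 2*G**2)*G + G = G*(G + 2*G**2) + G = G + G*(G + 2*G**2))
m(v(-4, -3)) + A(-147) = -9 - 147*(1 - 147 + 2*(-147)**2) = -9 - 147*(1 - 147 + 2*21609) = -9 - 147*(1 - 147 + 43218) = -9 - 147*43072 = -9 - 6331584 = -6331593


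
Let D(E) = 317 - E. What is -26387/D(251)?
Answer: -26387/66 ≈ -399.80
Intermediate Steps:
-26387/D(251) = -26387/(317 - 1*251) = -26387/(317 - 251) = -26387/66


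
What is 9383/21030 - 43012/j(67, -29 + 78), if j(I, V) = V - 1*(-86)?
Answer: -60218377/189270 ≈ -318.16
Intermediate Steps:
j(I, V) = 86 + V (j(I, V) = V + 86 = 86 + V)
9383/21030 - 43012/j(67, -29 + 78) = 9383/21030 - 43012/(86 + (-29 + 78)) = 9383*(1/21030) - 43012/(86 + 49) = 9383/21030 - 43012/135 = -60218377/189270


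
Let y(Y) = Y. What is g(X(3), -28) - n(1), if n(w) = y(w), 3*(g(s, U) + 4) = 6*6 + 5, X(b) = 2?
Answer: 26/3 ≈ 8.6667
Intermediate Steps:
g(s, U) = 29/3 (g(s, U) = -4 + (6*6 + 5)/3 = -4 + (36 + 5)/3 = -4 + (1/3)*41 = -4 + 41/3 = 29/3)
n(w) = w
g(X(3), -28) - n(1) = 29/3 - 1*1 = 29/3 - 1 = 26/3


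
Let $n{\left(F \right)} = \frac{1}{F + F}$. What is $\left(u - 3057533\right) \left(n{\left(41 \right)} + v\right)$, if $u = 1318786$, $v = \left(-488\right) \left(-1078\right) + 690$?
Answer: $- \frac{75103140592263}{82} \approx -9.1589 \cdot 10^{11}$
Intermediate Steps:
$n{\left(F \right)} = \frac{1}{2 F}$
$v = 526754$ ($v = 526064 + 690 = 526754$)
$\left(u - 3057533\right) \left(n{\left(41 \right)} + v\right) = \left(1318786 - 3057533\right) \left(\frac{1}{2 \cdot 41} + 526754\right) = - 1738747 \left(\frac{1}{2} \cdot \frac{1}{41} + 526754\right) = - 1738747 \left(\frac{1}{82} + 526754\right) = \left(-1738747\right) \frac{43193829}{82} = - \frac{75103140592263}{82}$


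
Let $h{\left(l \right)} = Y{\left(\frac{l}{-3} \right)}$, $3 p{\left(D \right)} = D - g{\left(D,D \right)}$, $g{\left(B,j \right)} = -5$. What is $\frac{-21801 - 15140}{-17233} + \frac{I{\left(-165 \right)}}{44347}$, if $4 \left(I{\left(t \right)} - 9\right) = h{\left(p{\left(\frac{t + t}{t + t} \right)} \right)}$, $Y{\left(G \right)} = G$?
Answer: $\frac{9830248511}{4585391106} \approx 2.1438$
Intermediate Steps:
$p{\left(D \right)} = \frac{5}{3} + \frac{D}{3}$ ($p{\left(D \right)} = \frac{D - -5}{3} = \frac{D + 5}{3} = \frac{5 + D}{3} = \frac{5}{3} + \frac{D}{3}$)
$h{\left(l \right)} = - \frac{l}{3}$ ($h{\left(l \right)} = \frac{l}{-3} = l \left(- \frac{1}{3}\right) = - \frac{l}{3}$)
$I{\left(t \right)} = \frac{53}{6}$ ($I{\left(t \right)} = 9 + \frac{\left(- \frac{1}{3}\right) \left(\frac{5}{3} + \frac{\left(t + t\right) \frac{1}{t + t}}{3}\right)}{4} = 9 + \frac{\left(- \frac{1}{3}\right) \left(\frac{5}{3} + \frac{2 t \frac{1}{2 t}}{3}\right)}{4} = 9 + \frac{\left(- \frac{1}{3}\right) \left(\frac{5}{3} + \frac{1}{3} \cdot 1\right)}{4} = 9 + \frac{\left(- \frac{1}{3}\right) \left(\frac{5}{3} + \frac{1}{3}\right)}{4} = 9 + \frac{\left(- \frac{1}{3}\right) 2}{4} = 9 + \frac{1}{4} \left(- \frac{2}{3}\right) = 9 - \frac{1}{6} = \frac{53}{6}$)
$\frac{-21801 - 15140}{-17233} + \frac{I{\left(-165 \right)}}{44347} = \frac{-21801 - 15140}{-17233} + \frac{53}{6 \cdot 44347} = \left(-21801 - 15140\right) \left(- \frac{1}{17233}\right) + \frac{53}{6} \cdot \frac{1}{44347} = \left(-36941\right) \left(- \frac{1}{17233}\right) + \frac{53}{266082} = \frac{36941}{17233} + \frac{53}{266082} = \frac{9830248511}{4585391106}$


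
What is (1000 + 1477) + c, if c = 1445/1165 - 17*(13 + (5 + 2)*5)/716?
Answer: 103312438/41707 ≈ 2477.1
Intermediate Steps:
c = 4199/41707 (c = 1445*(1/1165) - 17*(13 + 7*5)*(1/716) = 289/233 - 17*(13 + 35)*(1/716) = 289/233 - 17*48*(1/716) = 289/233 - 816*1/716 = 289/233 - 204/179 = 4199/41707 ≈ 0.10068)
(1000 + 1477) + c = (1000 + 1477) + 4199/41707 = 2477 + 4199/41707 = 103312438/41707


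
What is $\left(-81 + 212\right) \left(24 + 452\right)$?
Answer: $62356$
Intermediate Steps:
$\left(-81 + 212\right) \left(24 + 452\right) = 131 \cdot 476 = 62356$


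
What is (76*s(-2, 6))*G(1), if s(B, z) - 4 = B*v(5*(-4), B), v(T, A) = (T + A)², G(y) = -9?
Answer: 659376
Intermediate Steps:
v(T, A) = (A + T)²
s(B, z) = 4 + B*(-20 + B)² (s(B, z) = 4 + B*(B + 5*(-4))² = 4 + B*(B - 20)² = 4 + B*(-20 + B)²)
(76*s(-2, 6))*G(1) = (76*(4 - 2*(-20 - 2)²))*(-9) = (76*(4 - 2*(-22)²))*(-9) = (76*(4 - 2*484))*(-9) = (76*(4 - 968))*(-9) = (76*(-964))*(-9) = -73264*(-9) = 659376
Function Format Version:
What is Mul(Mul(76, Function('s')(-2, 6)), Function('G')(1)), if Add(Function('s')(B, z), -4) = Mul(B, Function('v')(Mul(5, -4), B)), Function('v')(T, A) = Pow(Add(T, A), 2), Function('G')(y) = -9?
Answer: 659376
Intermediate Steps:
Function('v')(T, A) = Pow(Add(A, T), 2)
Function('s')(B, z) = Add(4, Mul(B, Pow(Add(-20, B), 2))) (Function('s')(B, z) = Add(4, Mul(B, Pow(Add(B, Mul(5, -4)), 2))) = Add(4, Mul(B, Pow(Add(B, -20), 2))) = Add(4, Mul(B, Pow(Add(-20, B), 2))))
Mul(Mul(76, Function('s')(-2, 6)), Function('G')(1)) = Mul(Mul(76, Add(4, Mul(-2, Pow(Add(-20, -2), 2)))), -9) = Mul(Mul(76, Add(4, Mul(-2, Pow(-22, 2)))), -9) = Mul(Mul(76, Add(4, Mul(-2, 484))), -9) = Mul(Mul(76, Add(4, -968)), -9) = Mul(Mul(76, -964), -9) = Mul(-73264, -9) = 659376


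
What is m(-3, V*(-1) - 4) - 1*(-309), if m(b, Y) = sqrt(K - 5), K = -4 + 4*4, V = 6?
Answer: 309 + sqrt(7) ≈ 311.65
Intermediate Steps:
K = 12 (K = -4 + 16 = 12)
m(b, Y) = sqrt(7) (m(b, Y) = sqrt(12 - 5) = sqrt(7))
m(-3, V*(-1) - 4) - 1*(-309) = sqrt(7) - 1*(-309) = sqrt(7) + 309 = 309 + sqrt(7)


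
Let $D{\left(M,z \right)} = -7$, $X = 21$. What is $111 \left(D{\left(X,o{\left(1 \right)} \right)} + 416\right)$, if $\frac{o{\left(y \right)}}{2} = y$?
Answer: $45399$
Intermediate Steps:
$o{\left(y \right)} = 2 y$
$111 \left(D{\left(X,o{\left(1 \right)} \right)} + 416\right) = 111 \left(-7 + 416\right) = 111 \cdot 409 = 45399$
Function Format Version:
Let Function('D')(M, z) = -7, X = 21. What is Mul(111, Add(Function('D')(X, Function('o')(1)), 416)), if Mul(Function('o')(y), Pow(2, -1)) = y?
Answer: 45399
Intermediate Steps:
Function('o')(y) = Mul(2, y)
Mul(111, Add(Function('D')(X, Function('o')(1)), 416)) = Mul(111, Add(-7, 416)) = Mul(111, 409) = 45399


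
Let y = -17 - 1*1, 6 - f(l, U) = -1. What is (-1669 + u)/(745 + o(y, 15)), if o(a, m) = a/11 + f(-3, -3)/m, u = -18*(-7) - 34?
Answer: -260205/122732 ≈ -2.1201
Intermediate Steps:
u = 92 (u = 126 - 34 = 92)
f(l, U) = 7 (f(l, U) = 6 - 1*(-1) = 6 + 1 = 7)
y = -18 (y = -17 - 1 = -18)
o(a, m) = 7/m + a/11 (o(a, m) = a/11 + 7/m = 7/m + a/11)
(-1669 + u)/(745 + o(y, 15)) = (-1669 + 92)/(745 + (7/15 + (1/11)*(-18))) = -1577/(745 + (7*(1/15) - 18/11)) = -1577/(745 + (7/15 - 18/11)) = -1577/(745 - 193/165) = -1577/122732/165 = -1577*165/122732 = -260205/122732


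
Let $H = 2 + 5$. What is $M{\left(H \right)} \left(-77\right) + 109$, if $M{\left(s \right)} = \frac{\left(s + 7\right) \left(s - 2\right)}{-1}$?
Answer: $5499$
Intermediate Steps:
$H = 7$
$M{\left(s \right)} = - \left(-2 + s\right) \left(7 + s\right)$ ($M{\left(s \right)} = \left(7 + s\right) \left(-2 + s\right) \left(-1\right) = \left(-2 + s\right) \left(7 + s\right) \left(-1\right) = - \left(-2 + s\right) \left(7 + s\right)$)
$M{\left(H \right)} \left(-77\right) + 109 = \left(14 - 7^{2} - 35\right) \left(-77\right) + 109 = \left(14 - 49 - 35\right) \left(-77\right) + 109 = \left(-70\right) \left(-77\right) + 109 = 5390 + 109 = 5499$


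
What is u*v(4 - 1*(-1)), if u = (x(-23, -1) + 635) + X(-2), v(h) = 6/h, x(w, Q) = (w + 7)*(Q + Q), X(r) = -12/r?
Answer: 4038/5 ≈ 807.60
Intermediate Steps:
x(w, Q) = 2*Q*(7 + w) (x(w, Q) = (7 + w)*(2*Q) = 2*Q*(7 + w))
u = 673 (u = (2*(-1)*(7 - 23) + 635) - 12/(-2) = (2*(-1)*(-16) + 635) - 12*(-1/2) = (32 + 635) + 6 = 667 + 6 = 673)
u*v(4 - 1*(-1)) = 673*(6/(4 - 1*(-1))) = 673*(6/(4 + 1)) = 673*(6/5) = 4038/5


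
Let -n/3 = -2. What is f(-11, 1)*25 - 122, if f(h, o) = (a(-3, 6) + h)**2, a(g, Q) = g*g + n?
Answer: 278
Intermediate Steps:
n = 6 (n = -3*(-2) = 6)
a(g, Q) = 6 + g**2 (a(g, Q) = g*g + 6 = g**2 + 6 = 6 + g**2)
f(h, o) = (15 + h)**2 (f(h, o) = ((6 + (-3)**2) + h)**2 = ((6 + 9) + h)**2 = (15 + h)**2)
f(-11, 1)*25 - 122 = (15 - 11)**2*25 - 122 = 4**2*25 - 122 = 16*25 - 122 = 400 - 122 = 278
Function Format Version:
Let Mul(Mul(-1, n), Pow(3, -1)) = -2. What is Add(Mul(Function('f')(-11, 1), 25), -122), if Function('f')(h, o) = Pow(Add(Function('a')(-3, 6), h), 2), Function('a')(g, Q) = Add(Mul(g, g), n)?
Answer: 278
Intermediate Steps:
n = 6 (n = Mul(-3, -2) = 6)
Function('a')(g, Q) = Add(6, Pow(g, 2)) (Function('a')(g, Q) = Add(Mul(g, g), 6) = Add(Pow(g, 2), 6) = Add(6, Pow(g, 2)))
Function('f')(h, o) = Pow(Add(15, h), 2) (Function('f')(h, o) = Pow(Add(Add(6, Pow(-3, 2)), h), 2) = Pow(Add(Add(6, 9), h), 2) = Pow(Add(15, h), 2))
Add(Mul(Function('f')(-11, 1), 25), -122) = Add(Mul(Pow(Add(15, -11), 2), 25), -122) = Add(Mul(Pow(4, 2), 25), -122) = Add(Mul(16, 25), -122) = Add(400, -122) = 278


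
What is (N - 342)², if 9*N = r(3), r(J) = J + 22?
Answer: 9320809/81 ≈ 1.1507e+5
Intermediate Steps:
r(J) = 22 + J
N = 25/9 (N = (22 + 3)/9 = (⅑)*25 = 25/9 ≈ 2.7778)
(N - 342)² = (25/9 - 342)² = (-3053/9)² = 9320809/81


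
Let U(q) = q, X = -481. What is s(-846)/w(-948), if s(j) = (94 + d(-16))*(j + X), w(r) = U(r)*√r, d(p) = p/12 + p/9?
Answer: -542743*I*√237/2022084 ≈ -4.1321*I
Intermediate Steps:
d(p) = 7*p/36 (d(p) = p*(1/12) + p*(⅑) = p/12 + p/9 = 7*p/36)
w(r) = r^(3/2) (w(r) = r*√r = r^(3/2))
s(j) = -393458/9 + 818*j/9 (s(j) = (94 + (7/36)*(-16))*(j - 481) = (94 - 28/9)*(-481 + j) = 818*(-481 + j)/9 = -393458/9 + 818*j/9)
s(-846)/w(-948) = (-393458/9 + (818/9)*(-846))/((-948)^(3/2)) = (-393458/9 - 76892)/((-1896*I*√237)) = -542743*I*√237/2022084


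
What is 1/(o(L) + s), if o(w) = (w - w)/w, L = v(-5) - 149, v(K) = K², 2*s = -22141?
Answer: -2/22141 ≈ -9.0330e-5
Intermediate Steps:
s = -22141/2 (s = (½)*(-22141) = -22141/2 ≈ -11071.)
L = -124 (L = (-5)² - 149 = 25 - 149 = -124)
o(w) = 0 (o(w) = 0/w = 0)
1/(o(L) + s) = 1/(0 - 22141/2) = 1/(-22141/2) = -2/22141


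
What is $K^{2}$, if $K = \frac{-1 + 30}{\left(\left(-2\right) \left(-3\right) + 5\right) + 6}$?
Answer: $\frac{841}{289} \approx 2.91$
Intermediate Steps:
$K = \frac{29}{17}$ ($K = \frac{29}{\left(6 + 5\right) + 6} = \frac{29}{11 + 6} = \frac{29}{17} \approx 1.7059$)
$K^{2} = \left(\frac{29}{17}\right)^{2} = \frac{841}{289}$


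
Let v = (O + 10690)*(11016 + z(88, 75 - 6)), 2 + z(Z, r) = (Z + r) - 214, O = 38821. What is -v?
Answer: -542492027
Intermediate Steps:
z(Z, r) = -216 + Z + r (z(Z, r) = -2 + ((Z + r) - 214) = -2 + (-214 + Z + r) = -216 + Z + r)
v = 542492027 (v = (38821 + 10690)*(11016 + (-216 + 88 + (75 - 6))) = 49511*(11016 + (-216 + 88 + 69)) = 49511*(11016 - 59) = 49511*10957 = 542492027)
-v = -1*542492027 = -542492027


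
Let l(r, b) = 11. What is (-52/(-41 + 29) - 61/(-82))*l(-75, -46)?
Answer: 13739/246 ≈ 55.850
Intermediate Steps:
(-52/(-41 + 29) - 61/(-82))*l(-75, -46) = (-52/(-41 + 29) - 61/(-82))*11 = (-52/(-12) - 61*(-1/82))*11 = (-52*(-1/12) + 61/82)*11 = (13/3 + 61/82)*11 = (1249/246)*11 = 13739/246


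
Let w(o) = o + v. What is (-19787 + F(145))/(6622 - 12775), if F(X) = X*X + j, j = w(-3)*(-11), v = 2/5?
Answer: -2111/10255 ≈ -0.20585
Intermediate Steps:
v = ⅖ (v = 2*(⅕) = ⅖ ≈ 0.40000)
w(o) = ⅖ + o (w(o) = o + ⅖ = ⅖ + o)
j = 143/5 (j = (⅖ - 3)*(-11) = -13/5*(-11) = 143/5 ≈ 28.600)
F(X) = 143/5 + X² (F(X) = X*X + 143/5 = X² + 143/5 = 143/5 + X²)
(-19787 + F(145))/(6622 - 12775) = (-19787 + (143/5 + 145²))/(6622 - 12775) = (-19787 + (143/5 + 21025))/(-6153) = (-19787 + 105268/5)*(-1/6153) = (6333/5)*(-1/6153) = -2111/10255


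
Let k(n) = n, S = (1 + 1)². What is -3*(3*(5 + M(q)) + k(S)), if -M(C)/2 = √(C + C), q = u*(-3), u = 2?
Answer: -57 + 36*I*√3 ≈ -57.0 + 62.354*I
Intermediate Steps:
q = -6 (q = 2*(-3) = -6)
M(C) = -2*√2*√C (M(C) = -2*√(C + C) = -2*√2*√C)
S = 4 (S = 2² = 4)
-3*(3*(5 + M(q)) + k(S)) = -3*(3*(5 - 2*√2*√(-6)) + 4) = -3*(3*(5 - 2*√2*I*√6) + 4) = -3*(3*(5 - 4*I*√3) + 4) = -3*((15 - 12*I*√3) + 4) = -3*(19 - 12*I*√3) = -57 + 36*I*√3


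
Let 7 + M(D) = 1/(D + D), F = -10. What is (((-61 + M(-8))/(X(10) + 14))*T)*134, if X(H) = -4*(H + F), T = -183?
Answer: 13352229/112 ≈ 1.1922e+5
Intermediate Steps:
M(D) = -7 + 1/(2*D) (M(D) = -7 + 1/(D + D) = -7 + 1/(2*D))
X(H) = 40 - 4*H (X(H) = -4*(H - 10) = -4*(-10 + H) = 40 - 4*H)
(((-61 + M(-8))/(X(10) + 14))*T)*134 = (((-61 + (-7 + (½)/(-8)))/((40 - 4*10) + 14))*(-183))*134 = (((-61 + (-7 + (½)*(-⅛)))/((40 - 40) + 14))*(-183))*134 = (((-61 + (-7 - 1/16))/(0 + 14))*(-183))*134 = (((-61 - 113/16)/14)*(-183))*134 = (-1089/16*1/14*(-183))*134 = -1089/224*(-183)*134 = (199287/224)*134 = 13352229/112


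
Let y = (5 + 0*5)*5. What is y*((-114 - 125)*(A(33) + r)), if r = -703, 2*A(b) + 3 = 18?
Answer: 8311225/2 ≈ 4.1556e+6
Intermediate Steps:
A(b) = 15/2 (A(b) = -3/2 + (1/2)*18 = -3/2 + 9 = 15/2)
y = 25 (y = (5 + 0)*5 = 5*5 = 25)
y*((-114 - 125)*(A(33) + r)) = 25*((-114 - 125)*(15/2 - 703)) = 25*(-239*(-1391/2)) = 25*(332449/2) = 8311225/2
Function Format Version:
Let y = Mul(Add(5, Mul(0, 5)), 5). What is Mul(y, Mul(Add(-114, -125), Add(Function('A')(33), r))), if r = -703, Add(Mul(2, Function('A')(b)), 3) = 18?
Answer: Rational(8311225, 2) ≈ 4.1556e+6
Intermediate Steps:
Function('A')(b) = Rational(15, 2) (Function('A')(b) = Add(Rational(-3, 2), Mul(Rational(1, 2), 18)) = Add(Rational(-3, 2), 9) = Rational(15, 2))
y = 25 (y = Mul(Add(5, 0), 5) = Mul(5, 5) = 25)
Mul(y, Mul(Add(-114, -125), Add(Function('A')(33), r))) = Mul(25, Mul(Add(-114, -125), Add(Rational(15, 2), -703))) = Mul(25, Mul(-239, Rational(-1391, 2))) = Mul(25, Rational(332449, 2)) = Rational(8311225, 2)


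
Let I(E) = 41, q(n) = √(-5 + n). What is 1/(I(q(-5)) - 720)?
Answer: -1/679 ≈ -0.0014728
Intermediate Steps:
1/(I(q(-5)) - 720) = 1/(41 - 720) = 1/(-679) = -1/679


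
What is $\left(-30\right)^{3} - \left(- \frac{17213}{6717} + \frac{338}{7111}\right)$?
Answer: $- \frac{99194132131}{3674199} \approx -26998.0$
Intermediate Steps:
$\left(-30\right)^{3} - \left(- \frac{17213}{6717} + \frac{338}{7111}\right) = -27000 - \left(\left(-17213\right) \frac{1}{6717} + 338 \cdot \frac{1}{7111}\right) = -27000 - \left(- \frac{17213}{6717} + \frac{26}{547}\right) = -27000 - - \frac{9240869}{3674199} = -27000 + \frac{9240869}{3674199} = - \frac{99194132131}{3674199}$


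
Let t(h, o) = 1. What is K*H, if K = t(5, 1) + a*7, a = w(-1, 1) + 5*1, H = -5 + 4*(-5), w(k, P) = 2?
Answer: -1250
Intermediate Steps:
H = -25 (H = -5 - 20 = -25)
a = 7 (a = 2 + 5*1 = 2 + 5 = 7)
K = 50 (K = 1 + 7*7 = 1 + 49 = 50)
K*H = 50*(-25) = -1250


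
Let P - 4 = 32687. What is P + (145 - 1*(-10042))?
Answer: 42878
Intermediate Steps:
P = 32691 (P = 4 + 32687 = 32691)
P + (145 - 1*(-10042)) = 32691 + (145 - 1*(-10042)) = 32691 + (145 + 10042) = 32691 + 10187 = 42878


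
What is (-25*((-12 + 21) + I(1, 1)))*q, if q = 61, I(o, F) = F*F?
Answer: -15250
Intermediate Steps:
I(o, F) = F²
(-25*((-12 + 21) + I(1, 1)))*q = -25*((-12 + 21) + 1²)*61 = -25*(9 + 1)*61 = -25*10*61 = -250*61 = -15250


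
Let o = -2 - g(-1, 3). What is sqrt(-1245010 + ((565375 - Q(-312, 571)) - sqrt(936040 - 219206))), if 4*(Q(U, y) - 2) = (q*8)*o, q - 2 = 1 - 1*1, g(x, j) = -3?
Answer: sqrt(-679641 - sqrt(716834)) ≈ 824.92*I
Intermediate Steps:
o = 1 (o = -2 - 1*(-3) = -2 + 3 = 1)
q = 2 (q = 2 + (1 - 1*1) = 2 + (1 - 1) = 2 + 0 = 2)
Q(U, y) = 6 (Q(U, y) = 2 + ((2*8)*1)/4 = 2 + (16*1)/4 = 2 + (1/4)*16 = 2 + 4 = 6)
sqrt(-1245010 + ((565375 - Q(-312, 571)) - sqrt(936040 - 219206))) = sqrt(-1245010 + ((565375 - 1*6) - sqrt(936040 - 219206))) = sqrt(-1245010 + ((565375 - 6) - sqrt(716834))) = sqrt(-1245010 + (565369 - sqrt(716834))) = sqrt(-679641 - sqrt(716834))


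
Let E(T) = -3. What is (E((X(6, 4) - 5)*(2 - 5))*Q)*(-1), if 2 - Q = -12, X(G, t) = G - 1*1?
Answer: 42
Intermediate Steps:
X(G, t) = -1 + G (X(G, t) = G - 1 = -1 + G)
Q = 14 (Q = 2 - 1*(-12) = 2 + 12 = 14)
(E((X(6, 4) - 5)*(2 - 5))*Q)*(-1) = -3*14*(-1) = -42*(-1) = 42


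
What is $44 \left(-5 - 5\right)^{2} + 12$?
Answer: $4412$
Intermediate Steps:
$44 \left(-5 - 5\right)^{2} + 12 = 44 \left(-10\right)^{2} + 12 = 44 \cdot 100 + 12 = 4400 + 12 = 4412$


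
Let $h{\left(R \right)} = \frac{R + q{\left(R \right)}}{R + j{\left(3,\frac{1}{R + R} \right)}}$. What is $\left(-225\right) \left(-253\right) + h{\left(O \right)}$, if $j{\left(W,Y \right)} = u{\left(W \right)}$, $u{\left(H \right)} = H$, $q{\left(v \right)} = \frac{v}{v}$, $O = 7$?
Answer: $\frac{284629}{5} \approx 56926.0$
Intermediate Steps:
$q{\left(v \right)} = 1$
$j{\left(W,Y \right)} = W$
$h{\left(R \right)} = \frac{1 + R}{3 + R}$ ($h{\left(R \right)} = \frac{R + 1}{R + 3} = \frac{1 + R}{3 + R}$)
$\left(-225\right) \left(-253\right) + h{\left(O \right)} = \left(-225\right) \left(-253\right) + \frac{1 + 7}{3 + 7} = 56925 + \frac{1}{10} \cdot 8 = 56925 + \frac{4}{5} = \frac{284629}{5}$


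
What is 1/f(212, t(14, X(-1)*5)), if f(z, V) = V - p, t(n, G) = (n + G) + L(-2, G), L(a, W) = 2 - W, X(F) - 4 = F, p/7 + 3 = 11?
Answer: -1/40 ≈ -0.025000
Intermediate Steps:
p = 56 (p = -21 + 7*11 = -21 + 77 = 56)
X(F) = 4 + F
t(n, G) = 2 + n (t(n, G) = (n + G) + (2 - G) = (G + n) + (2 - G) = 2 + n)
f(z, V) = -56 + V (f(z, V) = V - 1*56 = V - 56 = -56 + V)
1/f(212, t(14, X(-1)*5)) = 1/(-56 + (2 + 14)) = 1/(-56 + 16) = 1/(-40) = -1/40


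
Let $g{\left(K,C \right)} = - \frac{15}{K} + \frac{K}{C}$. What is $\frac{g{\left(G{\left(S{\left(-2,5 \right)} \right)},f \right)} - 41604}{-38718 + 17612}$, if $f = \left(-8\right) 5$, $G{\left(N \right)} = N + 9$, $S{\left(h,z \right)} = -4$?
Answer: $\frac{332857}{168848} \approx 1.9713$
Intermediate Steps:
$G{\left(N \right)} = 9 + N$
$f = -40$
$\frac{g{\left(G{\left(S{\left(-2,5 \right)} \right)},f \right)} - 41604}{-38718 + 17612} = \frac{\left(- \frac{15}{9 - 4} + \frac{9 - 4}{-40}\right) - 41604}{-38718 + 17612} = \frac{\left(- \frac{15}{5} + 5 \left(- \frac{1}{40}\right)\right) - 41604}{-21106} = \left(\left(\left(-15\right) \frac{1}{5} - \frac{1}{8}\right) - 41604\right) \left(- \frac{1}{21106}\right) = \left(\left(-3 - \frac{1}{8}\right) - 41604\right) \left(- \frac{1}{21106}\right) = \left(- \frac{25}{8} - 41604\right) \left(- \frac{1}{21106}\right) = \left(- \frac{332857}{8}\right) \left(- \frac{1}{21106}\right) = \frac{332857}{168848}$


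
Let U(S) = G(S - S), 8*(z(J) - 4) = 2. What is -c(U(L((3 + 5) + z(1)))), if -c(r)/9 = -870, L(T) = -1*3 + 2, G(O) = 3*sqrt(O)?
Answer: -7830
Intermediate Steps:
z(J) = 17/4 (z(J) = 4 + (1/8)*2 = 4 + 1/4 = 17/4)
L(T) = -1 (L(T) = -3 + 2 = -1)
U(S) = 0 (U(S) = 3*sqrt(S - S) = 3*sqrt(0) = 3*0 = 0)
c(r) = 7830 (c(r) = -9*(-870) = 7830)
-c(U(L((3 + 5) + z(1)))) = -1*7830 = -7830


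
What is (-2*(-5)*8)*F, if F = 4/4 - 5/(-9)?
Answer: 1120/9 ≈ 124.44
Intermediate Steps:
F = 14/9 (F = 4*(¼) - 5*(-⅑) = 1 + 5/9 = 14/9 ≈ 1.5556)
(-2*(-5)*8)*F = (-2*(-5)*8)*(14/9) = (10*8)*(14/9) = 80*(14/9) = 1120/9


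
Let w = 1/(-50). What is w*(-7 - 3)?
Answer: ⅕ ≈ 0.20000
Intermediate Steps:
w = -1/50 ≈ -0.020000
w*(-7 - 3) = -(-7 - 3)/50 = -1/50*(-10) = ⅕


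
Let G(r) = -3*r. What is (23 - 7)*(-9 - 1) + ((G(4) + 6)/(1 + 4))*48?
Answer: -1088/5 ≈ -217.60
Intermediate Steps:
(23 - 7)*(-9 - 1) + ((G(4) + 6)/(1 + 4))*48 = (23 - 7)*(-9 - 1) + ((-3*4 + 6)/(1 + 4))*48 = 16*(-10) + ((-12 + 6)/5)*48 = -160 - 6*⅕*48 = -160 - 6/5*48 = -160 - 288/5 = -1088/5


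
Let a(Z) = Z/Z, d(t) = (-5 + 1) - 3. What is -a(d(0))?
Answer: -1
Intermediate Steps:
d(t) = -7 (d(t) = -4 - 3 = -7)
a(Z) = 1
-a(d(0)) = -1*1 = -1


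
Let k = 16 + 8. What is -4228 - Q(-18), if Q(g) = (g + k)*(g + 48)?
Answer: -4408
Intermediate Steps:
k = 24
Q(g) = (24 + g)*(48 + g) (Q(g) = (g + 24)*(g + 48) = (24 + g)*(48 + g))
-4228 - Q(-18) = -4228 - (1152 + (-18)**2 + 72*(-18)) = -4228 - (1152 + 324 - 1296) = -4228 - 1*180 = -4228 - 180 = -4408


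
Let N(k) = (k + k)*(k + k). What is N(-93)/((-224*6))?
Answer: -2883/112 ≈ -25.741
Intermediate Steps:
N(k) = 4*k**2 (N(k) = (2*k)*(2*k) = 4*k**2)
N(-93)/((-224*6)) = (4*(-93)**2)/((-224*6)) = (4*8649)/(-1344) = 34596*(-1/1344) = -2883/112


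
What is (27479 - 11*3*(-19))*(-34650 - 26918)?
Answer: -1730430208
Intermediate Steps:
(27479 - 11*3*(-19))*(-34650 - 26918) = (27479 - 33*(-19))*(-61568) = (27479 + 627)*(-61568) = 28106*(-61568) = -1730430208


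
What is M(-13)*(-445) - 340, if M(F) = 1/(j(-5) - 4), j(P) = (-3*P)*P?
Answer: -26415/79 ≈ -334.37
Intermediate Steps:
j(P) = -3*P²
M(F) = -1/79 (M(F) = 1/(-3*(-5)² - 4) = 1/(-3*25 - 4) = 1/(-75 - 4) = 1/(-79) = -1/79)
M(-13)*(-445) - 340 = -1/79*(-445) - 340 = 445/79 - 340 = -26415/79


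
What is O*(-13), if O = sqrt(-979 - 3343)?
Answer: -13*I*sqrt(4322) ≈ -854.64*I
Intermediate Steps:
O = I*sqrt(4322) (O = sqrt(-4322) = I*sqrt(4322) ≈ 65.742*I)
O*(-13) = (I*sqrt(4322))*(-13) = -13*I*sqrt(4322)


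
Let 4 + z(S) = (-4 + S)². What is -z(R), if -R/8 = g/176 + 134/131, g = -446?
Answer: -127579725/2076481 ≈ -61.440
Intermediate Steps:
R = 17421/1441 (R = -8*(-446/176 + 134/131) = -8*(-446*1/176 + 134*(1/131)) = -8*(-223/88 + 134/131) = -8*(-17421/11528) = 17421/1441 ≈ 12.090)
z(S) = -4 + (-4 + S)²
-z(R) = -(-4 + (-4 + 17421/1441)²) = -(-4 + (11657/1441)²) = -(-4 + 135885649/2076481) = -1*127579725/2076481 = -127579725/2076481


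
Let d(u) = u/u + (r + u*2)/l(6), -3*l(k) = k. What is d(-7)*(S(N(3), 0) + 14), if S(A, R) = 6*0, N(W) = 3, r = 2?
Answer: 98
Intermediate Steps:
l(k) = -k/3
S(A, R) = 0
d(u) = -u (d(u) = u/u + (2 + u*2)/((-1/3*6)) = 1 + (2 + 2*u)/(-2) = 1 + (2 + 2*u)*(-1/2) = 1 + (-1 - u) = -u)
d(-7)*(S(N(3), 0) + 14) = (-1*(-7))*(0 + 14) = 7*14 = 98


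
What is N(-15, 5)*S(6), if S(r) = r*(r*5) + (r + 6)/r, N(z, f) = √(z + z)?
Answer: 182*I*√30 ≈ 996.86*I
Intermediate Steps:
N(z, f) = √2*√z (N(z, f) = √(2*z) = √2*√z)
S(r) = 5*r² + (6 + r)/r (S(r) = r*(5*r) + (6 + r)/r = 5*r² + (6 + r)/r)
N(-15, 5)*S(6) = (√2*√(-15))*((6 + 6 + 5*6³)/6) = (√2*(I*√15))*((6 + 6 + 5*216)/6) = (I*√30)*((6 + 6 + 1080)/6) = (I*√30)*((⅙)*1092) = (I*√30)*182 = 182*I*√30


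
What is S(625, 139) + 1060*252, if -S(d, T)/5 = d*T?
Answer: -167255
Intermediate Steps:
S(d, T) = -5*T*d (S(d, T) = -5*d*T = -5*T*d)
S(625, 139) + 1060*252 = -5*139*625 + 1060*252 = -434375 + 267120 = -167255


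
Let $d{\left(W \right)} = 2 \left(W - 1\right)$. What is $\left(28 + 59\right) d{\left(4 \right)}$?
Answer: $522$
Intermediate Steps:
$d{\left(W \right)} = -2 + 2 W$ ($d{\left(W \right)} = 2 \left(-1 + W\right) = -2 + 2 W$)
$\left(28 + 59\right) d{\left(4 \right)} = \left(28 + 59\right) \left(-2 + 2 \cdot 4\right) = 87 \left(-2 + 8\right) = 87 \cdot 6 = 522$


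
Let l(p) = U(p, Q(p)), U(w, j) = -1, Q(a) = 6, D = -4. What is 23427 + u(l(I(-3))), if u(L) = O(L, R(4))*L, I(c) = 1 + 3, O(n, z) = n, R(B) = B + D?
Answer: 23428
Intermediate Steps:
R(B) = -4 + B (R(B) = B - 4 = -4 + B)
I(c) = 4
l(p) = -1
u(L) = L² (u(L) = L*L = L²)
23427 + u(l(I(-3))) = 23427 + (-1)² = 23427 + 1 = 23428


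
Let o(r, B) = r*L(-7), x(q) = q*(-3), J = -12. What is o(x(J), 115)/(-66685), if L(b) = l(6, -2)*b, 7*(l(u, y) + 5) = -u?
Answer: -1476/66685 ≈ -0.022134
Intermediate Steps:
l(u, y) = -5 - u/7 (l(u, y) = -5 + (-u)/7 = -5 - u/7)
L(b) = -41*b/7 (L(b) = (-5 - ⅐*6)*b = (-5 - 6/7)*b = -41*b/7)
x(q) = -3*q
o(r, B) = 41*r (o(r, B) = r*(-41/7*(-7)) = r*41 = 41*r)
o(x(J), 115)/(-66685) = (41*(-3*(-12)))/(-66685) = (41*36)*(-1/66685) = 1476*(-1/66685) = -1476/66685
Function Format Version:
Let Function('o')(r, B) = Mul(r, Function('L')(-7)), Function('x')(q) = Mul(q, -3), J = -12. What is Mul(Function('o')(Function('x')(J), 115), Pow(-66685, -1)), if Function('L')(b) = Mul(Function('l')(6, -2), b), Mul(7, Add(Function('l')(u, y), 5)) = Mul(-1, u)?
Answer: Rational(-1476, 66685) ≈ -0.022134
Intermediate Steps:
Function('l')(u, y) = Add(-5, Mul(Rational(-1, 7), u)) (Function('l')(u, y) = Add(-5, Mul(Rational(1, 7), Mul(-1, u))) = Add(-5, Mul(Rational(-1, 7), u)))
Function('L')(b) = Mul(Rational(-41, 7), b) (Function('L')(b) = Mul(Add(-5, Mul(Rational(-1, 7), 6)), b) = Mul(Add(-5, Rational(-6, 7)), b) = Mul(Rational(-41, 7), b))
Function('x')(q) = Mul(-3, q)
Function('o')(r, B) = Mul(41, r) (Function('o')(r, B) = Mul(r, Mul(Rational(-41, 7), -7)) = Mul(r, 41) = Mul(41, r))
Mul(Function('o')(Function('x')(J), 115), Pow(-66685, -1)) = Mul(Mul(41, Mul(-3, -12)), Pow(-66685, -1)) = Mul(Mul(41, 36), Rational(-1, 66685)) = Mul(1476, Rational(-1, 66685)) = Rational(-1476, 66685)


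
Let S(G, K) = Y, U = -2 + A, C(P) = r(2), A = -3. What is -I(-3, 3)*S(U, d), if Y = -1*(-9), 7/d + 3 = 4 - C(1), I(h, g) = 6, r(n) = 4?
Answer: -54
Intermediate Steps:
C(P) = 4
d = -7/3 (d = 7/(-3 + (4 - 1*4)) = 7/(-3 + (4 - 4)) = 7/(-3 + 0) = 7/(-3) = 7*(-⅓) = -7/3 ≈ -2.3333)
Y = 9
U = -5 (U = -2 - 3 = -5)
S(G, K) = 9
-I(-3, 3)*S(U, d) = -6*9 = -1*54 = -54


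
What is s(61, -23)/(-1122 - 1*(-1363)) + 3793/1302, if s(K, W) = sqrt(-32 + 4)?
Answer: 3793/1302 + 2*I*sqrt(7)/241 ≈ 2.9132 + 0.021956*I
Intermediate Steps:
s(K, W) = 2*I*sqrt(7) (s(K, W) = sqrt(-28) = 2*I*sqrt(7))
s(61, -23)/(-1122 - 1*(-1363)) + 3793/1302 = (2*I*sqrt(7))/(-1122 - 1*(-1363)) + 3793/1302 = (2*I*sqrt(7))/(-1122 + 1363) + 3793*(1/1302) = (2*I*sqrt(7))/241 + 3793/1302 = (2*I*sqrt(7))*(1/241) + 3793/1302 = 2*I*sqrt(7)/241 + 3793/1302 = 3793/1302 + 2*I*sqrt(7)/241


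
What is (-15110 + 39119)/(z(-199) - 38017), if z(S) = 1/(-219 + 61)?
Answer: -1264474/2002229 ≈ -0.63153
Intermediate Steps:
z(S) = -1/158 (z(S) = 1/(-158) = -1/158)
(-15110 + 39119)/(z(-199) - 38017) = (-15110 + 39119)/(-1/158 - 38017) = 24009/(-6006687/158) = 24009*(-158/6006687) = -1264474/2002229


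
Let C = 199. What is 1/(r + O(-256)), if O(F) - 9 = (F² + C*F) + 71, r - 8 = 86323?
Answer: 1/101003 ≈ 9.9007e-6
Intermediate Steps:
r = 86331 (r = 8 + 86323 = 86331)
O(F) = 80 + F² + 199*F (O(F) = 9 + ((F² + 199*F) + 71) = 9 + (71 + F² + 199*F) = 80 + F² + 199*F)
1/(r + O(-256)) = 1/(86331 + (80 + (-256)² + 199*(-256))) = 1/(86331 + (80 + 65536 - 50944)) = 1/(86331 + 14672) = 1/101003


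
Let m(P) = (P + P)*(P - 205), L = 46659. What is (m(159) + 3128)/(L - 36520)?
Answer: -11500/10139 ≈ -1.1342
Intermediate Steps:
m(P) = 2*P*(-205 + P) (m(P) = (2*P)*(-205 + P) = 2*P*(-205 + P))
(m(159) + 3128)/(L - 36520) = (2*159*(-205 + 159) + 3128)/(46659 - 36520) = (2*159*(-46) + 3128)/10139 = (-14628 + 3128)*(1/10139) = -11500*1/10139 = -11500/10139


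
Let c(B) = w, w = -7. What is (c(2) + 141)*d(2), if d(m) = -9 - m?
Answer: -1474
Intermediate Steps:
c(B) = -7
(c(2) + 141)*d(2) = (-7 + 141)*(-9 - 1*2) = 134*(-9 - 2) = 134*(-11) = -1474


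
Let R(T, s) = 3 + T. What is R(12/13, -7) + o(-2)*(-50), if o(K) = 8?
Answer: -5149/13 ≈ -396.08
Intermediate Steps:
R(12/13, -7) + o(-2)*(-50) = (3 + 12/13) + 8*(-50) = (3 + 12*(1/13)) - 400 = (3 + 12/13) - 400 = 51/13 - 400 = -5149/13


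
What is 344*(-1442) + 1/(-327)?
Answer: -162207697/327 ≈ -4.9605e+5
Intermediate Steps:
344*(-1442) + 1/(-327) = -496048 - 1/327 = -162207697/327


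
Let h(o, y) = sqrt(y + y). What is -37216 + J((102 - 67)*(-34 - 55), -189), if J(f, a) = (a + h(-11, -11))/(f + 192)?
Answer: -108782179/2923 - I*sqrt(22)/2923 ≈ -37216.0 - 0.0016047*I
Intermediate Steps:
h(o, y) = sqrt(2)*sqrt(y) (h(o, y) = sqrt(2*y) = sqrt(2)*sqrt(y))
J(f, a) = (a + I*sqrt(22))/(192 + f) (J(f, a) = (a + sqrt(2)*sqrt(-11))/(f + 192) = (a + sqrt(2)*(I*sqrt(11)))/(192 + f) = (a + I*sqrt(22))/(192 + f))
-37216 + J((102 - 67)*(-34 - 55), -189) = -37216 + (-189 + I*sqrt(22))/(192 + (102 - 67)*(-34 - 55)) = -37216 + (-189 + I*sqrt(22))/(192 + 35*(-89)) = -37216 + (-189 + I*sqrt(22))/(192 - 3115) = -37216 + (-189 + I*sqrt(22))/(-2923) = -37216 - (-189 + I*sqrt(22))/2923 = -37216 + (189/2923 - I*sqrt(22)/2923) = -108782179/2923 - I*sqrt(22)/2923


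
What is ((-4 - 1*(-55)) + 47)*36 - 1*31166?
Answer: -27638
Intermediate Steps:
((-4 - 1*(-55)) + 47)*36 - 1*31166 = ((-4 + 55) + 47)*36 - 31166 = (51 + 47)*36 - 31166 = 98*36 - 31166 = 3528 - 31166 = -27638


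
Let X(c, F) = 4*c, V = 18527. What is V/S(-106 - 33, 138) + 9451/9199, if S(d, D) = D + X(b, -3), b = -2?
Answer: 171658503/1195870 ≈ 143.54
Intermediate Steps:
S(d, D) = -8 + D (S(d, D) = D + 4*(-2) = D - 8 = -8 + D)
V/S(-106 - 33, 138) + 9451/9199 = 18527/(-8 + 138) + 9451/9199 = 18527/130 + 9451*(1/9199) = 18527*(1/130) + 9451/9199 = 18527/130 + 9451/9199 = 171658503/1195870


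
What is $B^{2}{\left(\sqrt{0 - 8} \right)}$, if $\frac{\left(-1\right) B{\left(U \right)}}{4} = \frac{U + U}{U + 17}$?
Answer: $\frac{512 i}{- 281 i + 68 \sqrt{2}} \approx -1.631 + 0.55819 i$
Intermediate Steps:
$B{\left(U \right)} = - \frac{8 U}{17 + U}$ ($B{\left(U \right)} = - 4 \frac{U + U}{U + 17} = - 4 \frac{2 U}{17 + U} = - \frac{8 U}{17 + U}$)
$B^{2}{\left(\sqrt{0 - 8} \right)} = \left(- \frac{8 \sqrt{0 - 8}}{17 + \sqrt{0 - 8}}\right)^{2} = \left(- \frac{8 \sqrt{-8}}{17 + \sqrt{-8}}\right)^{2} = \left(- \frac{8 \cdot 2 i \sqrt{2}}{17 + 2 i \sqrt{2}}\right)^{2} = \left(- \frac{16 i \sqrt{2}}{17 + 2 i \sqrt{2}}\right)^{2} = - \frac{512}{\left(17 + 2 i \sqrt{2}\right)^{2}}$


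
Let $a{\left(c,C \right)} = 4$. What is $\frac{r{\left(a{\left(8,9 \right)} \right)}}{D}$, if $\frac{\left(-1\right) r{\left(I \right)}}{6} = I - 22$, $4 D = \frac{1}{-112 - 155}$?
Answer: $-115344$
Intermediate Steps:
$D = - \frac{1}{1068}$ ($D = \frac{1}{4 \left(-112 - 155\right)} = \frac{1}{4 \left(-267\right)} = \frac{1}{4} \left(- \frac{1}{267}\right) = - \frac{1}{1068} \approx -0.00093633$)
$r{\left(I \right)} = 132 - 6 I$ ($r{\left(I \right)} = - 6 \left(I - 22\right) = - 6 \left(-22 + I\right) = 132 - 6 I$)
$\frac{r{\left(a{\left(8,9 \right)} \right)}}{D} = \frac{132 - 24}{- \frac{1}{1068}} = \left(132 - 24\right) \left(-1068\right) = 108 \left(-1068\right) = -115344$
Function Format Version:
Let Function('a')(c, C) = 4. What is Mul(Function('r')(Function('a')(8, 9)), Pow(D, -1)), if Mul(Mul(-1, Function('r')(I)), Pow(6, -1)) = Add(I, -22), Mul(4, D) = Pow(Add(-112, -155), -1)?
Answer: -115344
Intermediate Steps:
D = Rational(-1, 1068) (D = Mul(Rational(1, 4), Pow(Add(-112, -155), -1)) = Mul(Rational(1, 4), Pow(-267, -1)) = Mul(Rational(1, 4), Rational(-1, 267)) = Rational(-1, 1068) ≈ -0.00093633)
Function('r')(I) = Add(132, Mul(-6, I)) (Function('r')(I) = Mul(-6, Add(I, -22)) = Mul(-6, Add(-22, I)) = Add(132, Mul(-6, I)))
Mul(Function('r')(Function('a')(8, 9)), Pow(D, -1)) = Mul(Add(132, Mul(-6, 4)), Pow(Rational(-1, 1068), -1)) = Mul(Add(132, -24), -1068) = Mul(108, -1068) = -115344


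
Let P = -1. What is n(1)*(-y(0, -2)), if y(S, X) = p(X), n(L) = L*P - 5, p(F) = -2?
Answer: -12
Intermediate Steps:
n(L) = -5 - L (n(L) = L*(-1) - 5 = -L - 5 = -5 - L)
y(S, X) = -2
n(1)*(-y(0, -2)) = (-5 - 1*1)*(-1*(-2)) = (-5 - 1)*2 = -6*2 = -12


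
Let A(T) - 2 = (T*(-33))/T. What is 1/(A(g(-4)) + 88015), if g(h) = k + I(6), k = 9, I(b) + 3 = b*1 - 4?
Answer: 1/87984 ≈ 1.1366e-5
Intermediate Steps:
I(b) = -7 + b (I(b) = -3 + (b*1 - 4) = -3 + (b - 4) = -3 + (-4 + b) = -7 + b)
g(h) = 8 (g(h) = 9 + (-7 + 6) = 9 - 1 = 8)
A(T) = -31 (A(T) = 2 + (T*(-33))/T = 2 + (-33*T)/T = 2 - 33 = -31)
1/(A(g(-4)) + 88015) = 1/(-31 + 88015) = 1/87984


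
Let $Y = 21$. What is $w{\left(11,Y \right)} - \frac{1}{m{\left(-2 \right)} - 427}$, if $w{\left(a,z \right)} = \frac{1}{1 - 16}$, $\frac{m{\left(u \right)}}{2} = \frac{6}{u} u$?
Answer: $- \frac{16}{249} \approx -0.064257$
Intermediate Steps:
$m{\left(u \right)} = 12$ ($m{\left(u \right)} = 2 \frac{6}{u} u = 2 \cdot 6 = 12$)
$w{\left(a,z \right)} = - \frac{1}{15}$ ($w{\left(a,z \right)} = \frac{1}{-15} = - \frac{1}{15}$)
$w{\left(11,Y \right)} - \frac{1}{m{\left(-2 \right)} - 427} = - \frac{1}{15} - \frac{1}{12 - 427} = - \frac{1}{15} - \frac{1}{-415} = - \frac{1}{15} - - \frac{1}{415} = - \frac{1}{15} + \frac{1}{415} = - \frac{16}{249}$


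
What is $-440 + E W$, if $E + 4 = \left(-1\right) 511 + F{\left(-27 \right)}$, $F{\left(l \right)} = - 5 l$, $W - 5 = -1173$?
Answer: $443400$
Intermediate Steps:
$W = -1168$ ($W = 5 - 1173 = -1168$)
$E = -380$ ($E = -4 - 376 = -380$)
$-440 + E W = -440 - -443840 = -440 + 443840 = 443400$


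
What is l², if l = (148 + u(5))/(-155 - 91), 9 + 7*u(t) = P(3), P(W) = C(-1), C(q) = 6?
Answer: 1067089/2965284 ≈ 0.35986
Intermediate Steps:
P(W) = 6
u(t) = -3/7 (u(t) = -9/7 + (⅐)*6 = -9/7 + 6/7 = -3/7)
l = -1033/1722 (l = (148 - 3/7)/(-155 - 91) = (1033/7)/(-246) = (1033/7)*(-1/246) = -1033/1722 ≈ -0.59988)
l² = (-1033/1722)² = 1067089/2965284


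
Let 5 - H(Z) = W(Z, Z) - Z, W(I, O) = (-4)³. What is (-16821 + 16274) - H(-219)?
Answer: -397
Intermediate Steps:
W(I, O) = -64
H(Z) = 69 + Z (H(Z) = 5 - (-64 - Z) = 5 + (64 + Z) = 69 + Z)
(-16821 + 16274) - H(-219) = (-16821 + 16274) - (69 - 219) = -547 - 1*(-150) = -547 + 150 = -397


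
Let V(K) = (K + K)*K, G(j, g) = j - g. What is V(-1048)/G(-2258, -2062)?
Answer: -549152/49 ≈ -11207.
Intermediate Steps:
V(K) = 2*K² (V(K) = (2*K)*K = 2*K²)
V(-1048)/G(-2258, -2062) = (2*(-1048)²)/(-2258 - 1*(-2062)) = (2*1098304)/(-2258 + 2062) = 2196608/(-196) = 2196608*(-1/196) = -549152/49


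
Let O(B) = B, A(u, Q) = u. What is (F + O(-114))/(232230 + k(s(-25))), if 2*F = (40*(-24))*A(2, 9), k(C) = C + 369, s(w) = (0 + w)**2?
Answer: -537/116612 ≈ -0.0046050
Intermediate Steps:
s(w) = w**2
k(C) = 369 + C
F = -960 (F = ((40*(-24))*2)/2 = (-960*2)/2 = (1/2)*(-1920) = -960)
(F + O(-114))/(232230 + k(s(-25))) = (-960 - 114)/(232230 + (369 + (-25)**2)) = -1074/(232230 + (369 + 625)) = -1074/(232230 + 994) = -1074/233224 = -1074*1/233224 = -537/116612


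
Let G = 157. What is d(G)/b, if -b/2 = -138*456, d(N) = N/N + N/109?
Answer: 7/361008 ≈ 1.9390e-5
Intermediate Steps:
d(N) = 1 + N/109 (d(N) = 1 + N*(1/109) = 1 + N/109)
b = 125856 (b = -(-276)*456 = -2*(-62928) = 125856)
d(G)/b = (1 + (1/109)*157)/125856 = (1 + 157/109)*(1/125856) = (266/109)*(1/125856) = 7/361008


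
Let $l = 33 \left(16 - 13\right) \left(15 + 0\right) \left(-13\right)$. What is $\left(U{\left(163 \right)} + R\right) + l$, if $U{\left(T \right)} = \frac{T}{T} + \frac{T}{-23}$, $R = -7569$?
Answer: $- \frac{618242}{23} \approx -26880.0$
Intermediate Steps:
$U{\left(T \right)} = 1 - \frac{T}{23}$ ($U{\left(T \right)} = 1 + T \left(- \frac{1}{23}\right) = 1 - \frac{T}{23}$)
$l = -19305$ ($l = 33 \cdot 3 \cdot 15 \left(-13\right) = 33 \cdot 45 \left(-13\right) = 1485 \left(-13\right) = -19305$)
$\left(U{\left(163 \right)} + R\right) + l = \left(\left(1 - \frac{163}{23}\right) - 7569\right) - 19305 = \left(- \frac{140}{23} - 7569\right) - 19305 = - \frac{174227}{23} - 19305 = - \frac{618242}{23}$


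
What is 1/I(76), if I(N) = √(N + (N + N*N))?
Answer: √1482/2964 ≈ 0.012988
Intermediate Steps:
I(N) = √(N² + 2*N) (I(N) = √(N + (N + N²)) = √(N² + 2*N))
1/I(76) = 1/(√(76*(2 + 76))) = 1/(√(76*78)) = 1/(√5928) = 1/(2*√1482) = √1482/2964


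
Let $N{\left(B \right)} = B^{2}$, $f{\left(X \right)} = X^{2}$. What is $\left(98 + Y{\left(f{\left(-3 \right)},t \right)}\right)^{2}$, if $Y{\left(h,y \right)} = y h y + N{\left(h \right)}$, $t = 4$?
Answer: $104329$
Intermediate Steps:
$Y{\left(h,y \right)} = h^{2} + h y^{2}$ ($Y{\left(h,y \right)} = y h y + h^{2} = h y y + h^{2} = h y^{2} + h^{2} = h^{2} + h y^{2}$)
$\left(98 + Y{\left(f{\left(-3 \right)},t \right)}\right)^{2} = \left(98 + \left(-3\right)^{2} \left(\left(-3\right)^{2} + 4^{2}\right)\right)^{2} = \left(98 + 9 \left(9 + 16\right)\right)^{2} = \left(98 + 9 \cdot 25\right)^{2} = \left(98 + 225\right)^{2} = 323^{2} = 104329$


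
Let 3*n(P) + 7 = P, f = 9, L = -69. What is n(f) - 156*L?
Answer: 32294/3 ≈ 10765.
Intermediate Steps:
n(P) = -7/3 + P/3
n(f) - 156*L = (-7/3 + (⅓)*9) - 156*(-69) = (-7/3 + 3) + 10764 = ⅔ + 10764 = 32294/3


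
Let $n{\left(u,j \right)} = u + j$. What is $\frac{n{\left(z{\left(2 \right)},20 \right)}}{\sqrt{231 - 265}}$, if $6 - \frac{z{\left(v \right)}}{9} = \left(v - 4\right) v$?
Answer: $- \frac{55 i \sqrt{34}}{17} \approx - 18.865 i$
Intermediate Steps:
$z{\left(v \right)} = 54 - 9 v \left(-4 + v\right)$ ($z{\left(v \right)} = 54 - 9 \left(v - 4\right) v = 54 - 9 \left(-4 + v\right) v = 54 - 9 v \left(-4 + v\right)$)
$n{\left(u,j \right)} = j + u$
$\frac{n{\left(z{\left(2 \right)},20 \right)}}{\sqrt{231 - 265}} = \frac{20 + \left(54 - 9 \cdot 2^{2} + 36 \cdot 2\right)}{\sqrt{231 - 265}} = \frac{20 + \left(54 - 36 + 72\right)}{\sqrt{-34}} = \frac{20 + \left(54 - 36 + 72\right)}{i \sqrt{34}} = \left(20 + 90\right) \left(- \frac{i \sqrt{34}}{34}\right) = 110 \left(- \frac{i \sqrt{34}}{34}\right) = - \frac{55 i \sqrt{34}}{17}$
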